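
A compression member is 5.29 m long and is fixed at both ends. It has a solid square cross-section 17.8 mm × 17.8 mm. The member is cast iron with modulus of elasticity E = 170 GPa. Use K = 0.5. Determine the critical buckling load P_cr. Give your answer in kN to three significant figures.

P_cr ≈ 2.01 kN

I = a⁴/12 = 17.8⁴/12 = 8.366×10^3 mm⁴
I = 8.366×10^3 mm⁴ = 8.366×10^-9 m⁴
Effective length L_e = K·L = 0.5 × 5.29 = 2.645 m
P_cr = π²EI / L_e² = π² × 170×10⁹ × 8.366×10^-9 / 2.645² = 2.006×10^3 N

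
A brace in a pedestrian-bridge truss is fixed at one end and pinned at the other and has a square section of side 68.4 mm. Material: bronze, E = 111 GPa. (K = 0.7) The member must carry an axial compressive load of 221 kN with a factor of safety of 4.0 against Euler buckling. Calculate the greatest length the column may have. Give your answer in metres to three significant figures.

L_max ≈ 2.15 m

I = a⁴/12 = 68.4⁴/12 = 1.824×10^6 mm⁴
I = 1.824×10^-6 m⁴
Required critical load P_cr = n·P = 4.0 × 221 = 884.0 kN = 8.840×10^5 N
From P_cr = π²EI/(K·L)²:  L = (1/K)·√(π²EI/P_cr) = (1/0.7)·√(π²×1.11×10^11×1.824×10^-6/8.840×10^5)
L = 2.15 m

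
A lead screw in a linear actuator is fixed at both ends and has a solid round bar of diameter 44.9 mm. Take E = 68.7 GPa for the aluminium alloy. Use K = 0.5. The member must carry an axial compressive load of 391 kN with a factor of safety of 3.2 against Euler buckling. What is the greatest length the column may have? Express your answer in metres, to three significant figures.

I = πd⁴/64 = π×44.9⁴/64 = 1.995×10^5 mm⁴
I = 1.995×10^-7 m⁴
Required critical load P_cr = n·P = 3.2 × 391 = 1251 kN = 1.251×10^6 N
From P_cr = π²EI/(K·L)²:  L = (1/K)·√(π²EI/P_cr) = (1/0.5)·√(π²×6.87×10^10×1.995×10^-7/1.251×10^6)
L = 0.658 m

L_max ≈ 0.658 m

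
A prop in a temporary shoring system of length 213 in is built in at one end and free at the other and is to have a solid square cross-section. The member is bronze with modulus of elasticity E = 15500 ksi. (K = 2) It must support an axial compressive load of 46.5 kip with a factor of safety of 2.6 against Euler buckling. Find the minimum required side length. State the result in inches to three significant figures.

a ≈ 6.44 in

Required P_cr = n·P = 2.6 × 46.5 = 120.9 kip
L_e = K·L = 2 × 213 = 426.0 in
Required I = P_cr·L_e²/(π²E) = 1.209×10^5 × 426.0² / (π² × 1.55×10^7) = 143.4 in⁴
Solid square: I = a⁴/12  ⇒  a = (12I)^(1/4) = (12×143.4)^(1/4) = 6.44 in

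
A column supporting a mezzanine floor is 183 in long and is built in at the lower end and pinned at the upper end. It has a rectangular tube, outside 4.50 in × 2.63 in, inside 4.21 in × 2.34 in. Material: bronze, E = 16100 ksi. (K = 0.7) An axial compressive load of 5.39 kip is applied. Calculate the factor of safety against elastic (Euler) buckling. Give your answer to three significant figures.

n ≈ 4.18

Weak-axis I_min = (h_o·b_o³ − h_i·b_i³)/12 with b_o = 2.63, b_i = 2.340 in (shorter outer/inner sides).
I_min = (4.50×2.63³ − 4.210×2.340³)/12 = 2.327 in⁴
Effective length L_e = K·L = 0.7 × 183 = 128.1 in
P_cr = π²EI / L_e² = π² × 16100×10³ × 2.327 / 128.1² = 2.253×10^4 lb
Factor of safety n = P_cr / P = 22.529 / 5.39 = 4.18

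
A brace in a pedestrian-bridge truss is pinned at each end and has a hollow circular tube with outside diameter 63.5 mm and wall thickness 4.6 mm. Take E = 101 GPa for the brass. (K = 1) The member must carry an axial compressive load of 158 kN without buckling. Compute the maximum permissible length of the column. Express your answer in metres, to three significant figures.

L_max ≈ 1.53 m

Inner diameter d_i = 63.5 − 2×4.6 = 54.30 mm
I = π(d_o⁴ − d_i⁴)/64 = π(63.5⁴ − 54.30⁴)/64 = 3.714×10^5 mm⁴
I = 3.714×10^-7 m⁴
At the buckling limit P_cr = P = 1.580×10^5 N
From P_cr = π²EI/(K·L)²:  L = (1/K)·√(π²EI/P_cr) = (1/1)·√(π²×1.01×10^11×3.714×10^-7/1.580×10^5)
L = 1.53 m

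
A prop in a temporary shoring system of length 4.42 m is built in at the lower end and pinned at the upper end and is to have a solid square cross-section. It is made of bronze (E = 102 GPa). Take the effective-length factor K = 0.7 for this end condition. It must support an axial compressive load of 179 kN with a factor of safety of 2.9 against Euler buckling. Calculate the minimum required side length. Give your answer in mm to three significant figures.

a ≈ 87.7 mm

Required P_cr = n·P = 2.9 × 179 = 519.1 kN
L_e = K·L = 0.7 × 4.42 = 3.094 m
Required I = P_cr·L_e²/(π²E) = 5.191×10^5 × 3.094² / (π² × 1.02×10^11) = 4.936×10^-6 m⁴
I_req = 4.936×10^6 mm⁴
Solid square: I = a⁴/12  ⇒  a = (12I)^(1/4) = (12×4.936×10^6)^(1/4) = 87.7 mm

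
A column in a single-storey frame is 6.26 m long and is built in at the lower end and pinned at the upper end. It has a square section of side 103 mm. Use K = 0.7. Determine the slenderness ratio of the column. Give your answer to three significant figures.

I = a⁴/12 = 103⁴/12 = 9.379×10^6 mm⁴
A = 1.061×10^4 mm²;  r_min = √(I/A) = √(9.379×10^6/1.061×10^4) = 29.73 mm
L_e = K·L = 0.7 × 6.26 m = 4.382 m = 4382.0 mm
λ = L_e / r_min = 4382.0 / 29.73 = 147

λ ≈ 147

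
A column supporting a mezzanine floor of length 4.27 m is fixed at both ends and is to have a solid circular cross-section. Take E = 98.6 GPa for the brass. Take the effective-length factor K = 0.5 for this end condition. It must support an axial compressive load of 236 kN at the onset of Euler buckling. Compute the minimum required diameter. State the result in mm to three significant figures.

L_e = K·L = 0.5 × 4.27 = 2.135 m
Required I = P_cr·L_e²/(π²E) = 2.360×10^5 × 2.135² / (π² × 9.86×10^10) = 1.105×10^-6 m⁴
I_req = 1.105×10^6 mm⁴
Solid circle: I = πd⁴/64  ⇒  d = (64I/π)^(1/4) = (64×1.105×10^6/π)^(1/4) = 68.9 mm

d ≈ 68.9 mm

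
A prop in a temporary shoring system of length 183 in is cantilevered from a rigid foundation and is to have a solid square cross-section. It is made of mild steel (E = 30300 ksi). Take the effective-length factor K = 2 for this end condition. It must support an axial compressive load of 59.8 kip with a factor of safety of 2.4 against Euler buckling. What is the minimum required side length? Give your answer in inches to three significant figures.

a ≈ 5.27 in

Required P_cr = n·P = 2.4 × 59.8 = 143.5 kip
L_e = K·L = 2 × 183 = 366.0 in
Required I = P_cr·L_e²/(π²E) = 1.435×10^5 × 366.0² / (π² × 3.03×10^7) = 64.29 in⁴
Solid square: I = a⁴/12  ⇒  a = (12I)^(1/4) = (12×64.29)^(1/4) = 5.27 in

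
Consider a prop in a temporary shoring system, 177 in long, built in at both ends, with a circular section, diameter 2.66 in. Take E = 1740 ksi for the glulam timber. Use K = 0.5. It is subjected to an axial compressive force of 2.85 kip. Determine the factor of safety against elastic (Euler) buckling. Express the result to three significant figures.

n ≈ 1.89

I = πd⁴/64 = π×2.66⁴/64 = 2.458 in⁴
Effective length L_e = K·L = 0.5 × 177 = 88.50 in
P_cr = π²EI / L_e² = π² × 1740×10³ × 2.458 / 88.50² = 5.388×10^3 lb
Factor of safety n = P_cr / P = 5.3884 / 2.85 = 1.89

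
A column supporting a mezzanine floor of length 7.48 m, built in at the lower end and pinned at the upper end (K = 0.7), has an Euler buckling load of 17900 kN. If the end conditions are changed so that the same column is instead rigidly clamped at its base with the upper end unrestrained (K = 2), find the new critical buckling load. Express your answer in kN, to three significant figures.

P_cr ≈ 2190 kN

P_cr ∝ 1/K², so P_cr,new = P_cr,old × (K_old/K_new)² = 17900 × (0.7/2)²
= 17900 × 0.1225 = 2190 kN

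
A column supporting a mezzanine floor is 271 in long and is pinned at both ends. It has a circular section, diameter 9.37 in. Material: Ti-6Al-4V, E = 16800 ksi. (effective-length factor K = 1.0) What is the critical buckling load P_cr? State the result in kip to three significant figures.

I = πd⁴/64 = π×9.37⁴/64 = 378.4 in⁴
Effective length L_e = K·L = 1 × 271 = 271.0 in
P_cr = π²EI / L_e² = π² × 16800×10³ × 378.4 / 271.0² = 8.543×10^5 lb

P_cr ≈ 854 kip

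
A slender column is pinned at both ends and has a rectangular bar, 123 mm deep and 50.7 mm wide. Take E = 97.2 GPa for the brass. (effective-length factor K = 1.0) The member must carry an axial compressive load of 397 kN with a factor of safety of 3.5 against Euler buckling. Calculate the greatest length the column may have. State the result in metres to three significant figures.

L_max ≈ 0.960 m

Buckling occurs about the weak axis: I_min = h·b³/12 with b = 50.7 mm (the shorter side).
I_min = 123×50.7³/12 = 1.336×10^6 mm⁴
I = 1.336×10^-6 m⁴
Required critical load P_cr = n·P = 3.5 × 397 = 1390 kN = 1.389×10^6 N
From P_cr = π²EI/(K·L)²:  L = (1/K)·√(π²EI/P_cr) = (1/1)·√(π²×9.72×10^10×1.336×10^-6/1.389×10^6)
L = 0.960 m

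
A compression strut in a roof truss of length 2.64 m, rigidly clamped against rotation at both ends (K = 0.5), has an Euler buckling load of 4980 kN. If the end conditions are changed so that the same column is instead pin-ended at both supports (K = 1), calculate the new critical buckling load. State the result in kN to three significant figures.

P_cr ≈ 1240 kN

P_cr ∝ 1/K², so P_cr,new = P_cr,old × (K_old/K_new)² = 4980 × (0.5/1)²
= 4980 × 0.2500 = 1240 kN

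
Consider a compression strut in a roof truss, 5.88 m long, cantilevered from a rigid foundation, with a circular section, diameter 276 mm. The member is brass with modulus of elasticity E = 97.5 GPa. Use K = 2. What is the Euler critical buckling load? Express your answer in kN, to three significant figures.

P_cr ≈ 1980 kN

I = πd⁴/64 = π×276⁴/64 = 2.848×10^8 mm⁴
I = 2.848×10^8 mm⁴ = 2.848×10^-4 m⁴
Effective length L_e = K·L = 2 × 5.88 = 11.76 m
P_cr = π²EI / L_e² = π² × 97.5×10⁹ × 2.848×10^-4 / 11.76² = 1.982×10^6 N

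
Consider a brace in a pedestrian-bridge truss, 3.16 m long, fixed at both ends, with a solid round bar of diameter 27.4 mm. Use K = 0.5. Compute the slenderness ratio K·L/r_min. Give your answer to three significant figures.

For a solid circle r = d/4 = 27.4/4 = 6.850 mm
L_e = K·L = 0.5 × 3.16 m = 1.580 m = 1580.0 mm
λ = L_e / r_min = 1580.0 / 6.850 = 231

λ ≈ 231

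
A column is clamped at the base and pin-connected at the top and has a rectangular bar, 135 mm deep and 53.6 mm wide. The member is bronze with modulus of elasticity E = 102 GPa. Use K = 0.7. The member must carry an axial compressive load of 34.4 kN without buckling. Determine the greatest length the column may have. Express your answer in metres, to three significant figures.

L_max ≈ 10.2 m

Buckling occurs about the weak axis: I_min = h·b³/12 with b = 53.6 mm (the shorter side).
I_min = 135×53.6³/12 = 1.732×10^6 mm⁴
I = 1.732×10^-6 m⁴
At the buckling limit P_cr = P = 3.440×10^4 N
From P_cr = π²EI/(K·L)²:  L = (1/K)·√(π²EI/P_cr) = (1/0.7)·√(π²×1.02×10^11×1.732×10^-6/3.440×10^4)
L = 10.2 m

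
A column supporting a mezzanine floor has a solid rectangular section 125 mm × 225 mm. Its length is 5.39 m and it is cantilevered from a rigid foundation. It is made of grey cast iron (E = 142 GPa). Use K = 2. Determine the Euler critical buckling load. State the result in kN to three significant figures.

P_cr ≈ 442 kN

Buckling occurs about the weak axis: I_min = h·b³/12 with b = 125 mm (the shorter side).
I_min = 225×125³/12 = 3.662×10^7 mm⁴
I = 3.662×10^7 mm⁴ = 3.662×10^-5 m⁴
Effective length L_e = K·L = 2 × 5.39 = 10.78 m
P_cr = π²EI / L_e² = π² × 142×10⁹ × 3.662×10^-5 / 10.78² = 4.417×10^5 N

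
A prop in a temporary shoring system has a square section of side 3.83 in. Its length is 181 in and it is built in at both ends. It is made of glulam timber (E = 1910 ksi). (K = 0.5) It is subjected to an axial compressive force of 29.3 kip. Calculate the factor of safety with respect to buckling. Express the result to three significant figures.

I = a⁴/12 = 3.83⁴/12 = 17.93 in⁴
Effective length L_e = K·L = 0.5 × 181 = 90.50 in
P_cr = π²EI / L_e² = π² × 1910×10³ × 17.93 / 90.50² = 4.127×10^4 lb
Factor of safety n = P_cr / P = 41.271 / 29.3 = 1.41

n ≈ 1.41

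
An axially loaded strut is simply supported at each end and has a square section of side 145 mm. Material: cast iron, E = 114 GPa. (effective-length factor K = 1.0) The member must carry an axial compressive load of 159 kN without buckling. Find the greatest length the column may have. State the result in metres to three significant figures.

L_max ≈ 16.1 m

I = a⁴/12 = 145⁴/12 = 3.684×10^7 mm⁴
I = 3.684×10^-5 m⁴
At the buckling limit P_cr = P = 1.590×10^5 N
From P_cr = π²EI/(K·L)²:  L = (1/K)·√(π²EI/P_cr) = (1/1)·√(π²×1.14×10^11×3.684×10^-5/1.590×10^5)
L = 16.1 m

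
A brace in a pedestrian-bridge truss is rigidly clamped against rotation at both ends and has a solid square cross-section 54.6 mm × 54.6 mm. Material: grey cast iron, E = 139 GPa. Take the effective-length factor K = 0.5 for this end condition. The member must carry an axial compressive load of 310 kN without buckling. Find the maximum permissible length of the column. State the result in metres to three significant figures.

I = a⁴/12 = 54.6⁴/12 = 7.406×10^5 mm⁴
I = 7.406×10^-7 m⁴
At the buckling limit P_cr = P = 3.100×10^5 N
From P_cr = π²EI/(K·L)²:  L = (1/K)·√(π²EI/P_cr) = (1/0.5)·√(π²×1.39×10^11×7.406×10^-7/3.100×10^5)
L = 3.62 m

L_max ≈ 3.62 m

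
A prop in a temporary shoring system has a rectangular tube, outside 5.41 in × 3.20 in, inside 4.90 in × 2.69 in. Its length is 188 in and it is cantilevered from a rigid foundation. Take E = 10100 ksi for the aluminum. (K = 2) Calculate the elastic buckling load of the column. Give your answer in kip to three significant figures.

P_cr ≈ 4.81 kip

Weak-axis I_min = (h_o·b_o³ − h_i·b_i³)/12 with b_o = 3.20, b_i = 2.690 in (shorter outer/inner sides).
I_min = (5.41×3.20³ − 4.900×2.690³)/12 = 6.825 in⁴
Effective length L_e = K·L = 2 × 188 = 376.0 in
P_cr = π²EI / L_e² = π² × 10100×10³ × 6.825 / 376.0² = 4.812×10^3 lb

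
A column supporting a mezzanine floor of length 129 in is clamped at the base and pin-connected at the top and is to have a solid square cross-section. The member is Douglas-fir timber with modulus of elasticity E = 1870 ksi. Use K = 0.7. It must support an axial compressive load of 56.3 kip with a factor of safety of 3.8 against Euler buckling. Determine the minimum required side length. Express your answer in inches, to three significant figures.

a ≈ 5.80 in

Required P_cr = n·P = 3.8 × 56.3 = 213.9 kip
L_e = K·L = 0.7 × 129 = 90.30 in
Required I = P_cr·L_e²/(π²E) = 2.139×10^5 × 90.30² / (π² × 1.87×10^6) = 94.52 in⁴
Solid square: I = a⁴/12  ⇒  a = (12I)^(1/4) = (12×94.52)^(1/4) = 5.80 in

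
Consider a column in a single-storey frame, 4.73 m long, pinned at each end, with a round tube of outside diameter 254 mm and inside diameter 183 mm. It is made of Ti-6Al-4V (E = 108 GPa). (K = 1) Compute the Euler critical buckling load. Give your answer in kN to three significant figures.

P_cr ≈ 7110 kN

d_o = 254 mm, d_i = 183 mm
I = π(d_o⁴ − d_i⁴)/64 = π(254⁴ − 183.0⁴)/64 = 1.493×10^8 mm⁴
I = 1.493×10^8 mm⁴ = 1.493×10^-4 m⁴
Effective length L_e = K·L = 1 × 4.73 = 4.730 m
P_cr = π²EI / L_e² = π² × 108×10⁹ × 1.493×10^-4 / 4.730² = 7.111×10^6 N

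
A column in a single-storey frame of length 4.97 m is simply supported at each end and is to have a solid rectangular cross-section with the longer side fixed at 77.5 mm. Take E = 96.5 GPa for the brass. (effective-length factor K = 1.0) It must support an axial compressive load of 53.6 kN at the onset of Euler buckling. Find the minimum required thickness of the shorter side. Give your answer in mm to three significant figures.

L_e = K·L = 1 × 4.97 = 4.970 m
Required I = P_cr·L_e²/(π²E) = 5.360×10^4 × 4.970² / (π² × 9.65×10^10) = 1.390×10^-6 m⁴
I_req = 1.390×10^6 mm⁴
Rectangle, weak axis: I_min = h·b³/12 with h = 77.5 mm fixed  ⇒  b = (12I/h)^(1/3) = 59.9 mm

b ≈ 59.9 mm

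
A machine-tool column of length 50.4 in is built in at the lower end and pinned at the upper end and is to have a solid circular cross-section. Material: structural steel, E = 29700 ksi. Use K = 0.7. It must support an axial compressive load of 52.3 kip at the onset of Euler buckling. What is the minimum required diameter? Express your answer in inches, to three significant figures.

d ≈ 1.46 in

L_e = K·L = 0.7 × 50.4 = 35.28 in
Required I = P_cr·L_e²/(π²E) = 5.230×10^4 × 35.28² / (π² × 2.97×10^7) = 0.2221 in⁴
Solid circle: I = πd⁴/64  ⇒  d = (64I/π)^(1/4) = (64×0.2221/π)^(1/4) = 1.46 in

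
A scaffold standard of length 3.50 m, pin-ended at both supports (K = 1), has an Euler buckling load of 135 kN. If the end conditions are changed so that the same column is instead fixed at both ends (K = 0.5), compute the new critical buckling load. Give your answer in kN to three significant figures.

P_cr ∝ 1/K², so P_cr,new = P_cr,old × (K_old/K_new)² = 135 × (1/0.5)²
= 135 × 4.000 = 540 kN

P_cr ≈ 540 kN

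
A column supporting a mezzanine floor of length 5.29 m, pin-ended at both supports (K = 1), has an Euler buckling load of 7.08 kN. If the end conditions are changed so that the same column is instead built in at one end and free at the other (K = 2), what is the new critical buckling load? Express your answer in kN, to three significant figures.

P_cr ≈ 1.77 kN

P_cr ∝ 1/K², so P_cr,new = P_cr,old × (K_old/K_new)² = 7.08 × (1/2)²
= 7.08 × 0.2500 = 1.77 kN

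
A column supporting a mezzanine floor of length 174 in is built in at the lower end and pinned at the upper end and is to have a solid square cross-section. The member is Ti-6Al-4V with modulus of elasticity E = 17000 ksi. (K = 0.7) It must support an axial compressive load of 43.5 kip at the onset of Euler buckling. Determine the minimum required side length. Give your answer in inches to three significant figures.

L_e = K·L = 0.7 × 174 = 121.8 in
Required I = P_cr·L_e²/(π²E) = 4.350×10^4 × 121.8² / (π² × 1.70×10^7) = 3.846 in⁴
Solid square: I = a⁴/12  ⇒  a = (12I)^(1/4) = (12×3.846)^(1/4) = 2.61 in

a ≈ 2.61 in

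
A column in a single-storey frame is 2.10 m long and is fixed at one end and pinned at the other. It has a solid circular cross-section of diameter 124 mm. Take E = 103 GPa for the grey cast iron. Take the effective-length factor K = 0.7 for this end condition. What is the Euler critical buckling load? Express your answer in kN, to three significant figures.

I = πd⁴/64 = π×124⁴/64 = 1.161×10^7 mm⁴
I = 1.161×10^7 mm⁴ = 1.161×10^-5 m⁴
Effective length L_e = K·L = 0.7 × 2.10 = 1.470 m
P_cr = π²EI / L_e² = π² × 103×10⁹ × 1.161×10^-5 / 1.470² = 5.460×10^6 N

P_cr ≈ 5460 kN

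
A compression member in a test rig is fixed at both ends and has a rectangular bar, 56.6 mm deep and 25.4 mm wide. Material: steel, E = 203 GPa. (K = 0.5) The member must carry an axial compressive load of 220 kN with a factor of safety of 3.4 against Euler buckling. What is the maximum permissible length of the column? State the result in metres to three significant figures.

Buckling occurs about the weak axis: I_min = h·b³/12 with b = 25.4 mm (the shorter side).
I_min = 56.6×25.4³/12 = 7.729×10^4 mm⁴
I = 7.729×10^-8 m⁴
Required critical load P_cr = n·P = 3.4 × 220 = 748.0 kN = 7.480×10^5 N
From P_cr = π²EI/(K·L)²:  L = (1/K)·√(π²EI/P_cr) = (1/0.5)·√(π²×2.03×10^11×7.729×10^-8/7.480×10^5)
L = 0.910 m

L_max ≈ 0.910 m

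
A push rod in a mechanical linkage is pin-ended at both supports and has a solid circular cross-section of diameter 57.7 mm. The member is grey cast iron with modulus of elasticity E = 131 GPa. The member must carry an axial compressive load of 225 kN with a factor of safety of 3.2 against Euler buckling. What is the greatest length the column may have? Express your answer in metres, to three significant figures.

L_max ≈ 0.988 m

I = πd⁴/64 = π×57.7⁴/64 = 5.441×10^5 mm⁴
I = 5.441×10^-7 m⁴
Required critical load P_cr = n·P = 3.2 × 225 = 720.0 kN = 7.200×10^5 N
From P_cr = π²EI/(K·L)²:  L = (1/K)·√(π²EI/P_cr) = (1/1)·√(π²×1.31×10^11×5.441×10^-7/7.200×10^5)
L = 0.988 m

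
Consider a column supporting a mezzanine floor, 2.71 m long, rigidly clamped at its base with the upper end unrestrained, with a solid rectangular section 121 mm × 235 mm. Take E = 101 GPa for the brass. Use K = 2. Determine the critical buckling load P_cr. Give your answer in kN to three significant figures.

P_cr ≈ 1180 kN

Buckling occurs about the weak axis: I_min = h·b³/12 with b = 121 mm (the shorter side).
I_min = 235×121³/12 = 3.469×10^7 mm⁴
I = 3.469×10^7 mm⁴ = 3.469×10^-5 m⁴
Effective length L_e = K·L = 2 × 2.71 = 5.420 m
P_cr = π²EI / L_e² = π² × 101×10⁹ × 3.469×10^-5 / 5.420² = 1.177×10^6 N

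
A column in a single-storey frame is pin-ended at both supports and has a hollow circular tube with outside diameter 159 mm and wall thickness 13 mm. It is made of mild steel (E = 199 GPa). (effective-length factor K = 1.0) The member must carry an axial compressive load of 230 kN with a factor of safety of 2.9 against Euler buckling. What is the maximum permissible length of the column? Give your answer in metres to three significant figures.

L_max ≈ 6.87 m

Inner diameter d_i = 159 − 2×13 = 133.0 mm
I = π(d_o⁴ − d_i⁴)/64 = π(159⁴ − 133.0⁴)/64 = 1.601×10^7 mm⁴
I = 1.601×10^-5 m⁴
Required critical load P_cr = n·P = 2.9 × 230 = 667.0 kN = 6.670×10^5 N
From P_cr = π²EI/(K·L)²:  L = (1/K)·√(π²EI/P_cr) = (1/1)·√(π²×1.99×10^11×1.601×10^-5/6.670×10^5)
L = 6.87 m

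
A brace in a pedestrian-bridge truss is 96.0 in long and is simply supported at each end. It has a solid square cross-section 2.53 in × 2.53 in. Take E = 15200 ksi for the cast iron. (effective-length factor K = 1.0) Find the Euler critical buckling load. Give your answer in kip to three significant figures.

I = a⁴/12 = 2.53⁴/12 = 3.414 in⁴
Effective length L_e = K·L = 1 × 96.0 = 96.00 in
P_cr = π²EI / L_e² = π² × 15200×10³ × 3.414 / 96.00² = 5.558×10^4 lb

P_cr ≈ 55.6 kip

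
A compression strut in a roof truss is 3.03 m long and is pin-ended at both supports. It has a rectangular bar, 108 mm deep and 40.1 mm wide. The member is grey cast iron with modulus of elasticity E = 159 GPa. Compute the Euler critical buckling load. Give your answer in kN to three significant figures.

Buckling occurs about the weak axis: I_min = h·b³/12 with b = 40.1 mm (the shorter side).
I_min = 108×40.1³/12 = 5.803×10^5 mm⁴
I = 5.803×10^5 mm⁴ = 5.803×10^-7 m⁴
Effective length L_e = K·L = 1 × 3.03 = 3.030 m
P_cr = π²EI / L_e² = π² × 159×10⁹ × 5.803×10^-7 / 3.030² = 9.919×10^4 N

P_cr ≈ 99.2 kN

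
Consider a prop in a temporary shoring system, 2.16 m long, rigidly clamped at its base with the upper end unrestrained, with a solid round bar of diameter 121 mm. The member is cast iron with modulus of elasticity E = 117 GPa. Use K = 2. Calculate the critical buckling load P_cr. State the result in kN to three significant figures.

P_cr ≈ 651 kN

I = πd⁴/64 = π×121⁴/64 = 1.052×10^7 mm⁴
I = 1.052×10^7 mm⁴ = 1.052×10^-5 m⁴
Effective length L_e = K·L = 2 × 2.16 = 4.320 m
P_cr = π²EI / L_e² = π² × 117×10⁹ × 1.052×10^-5 / 4.320² = 6.511×10^5 N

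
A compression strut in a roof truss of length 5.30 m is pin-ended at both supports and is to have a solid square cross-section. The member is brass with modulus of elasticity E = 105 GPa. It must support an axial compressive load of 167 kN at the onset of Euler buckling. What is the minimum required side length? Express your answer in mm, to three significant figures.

L_e = K·L = 1 × 5.30 = 5.300 m
Required I = P_cr·L_e²/(π²E) = 1.670×10^5 × 5.300² / (π² × 1.05×10^11) = 4.527×10^-6 m⁴
I_req = 4.527×10^6 mm⁴
Solid square: I = a⁴/12  ⇒  a = (12I)^(1/4) = (12×4.527×10^6)^(1/4) = 85.8 mm

a ≈ 85.8 mm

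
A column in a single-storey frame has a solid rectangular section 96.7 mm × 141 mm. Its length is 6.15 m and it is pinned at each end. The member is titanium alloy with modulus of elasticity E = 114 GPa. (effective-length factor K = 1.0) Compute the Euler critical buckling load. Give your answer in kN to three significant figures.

P_cr ≈ 316 kN

Buckling occurs about the weak axis: I_min = h·b³/12 with b = 96.7 mm (the shorter side).
I_min = 141×96.7³/12 = 1.062×10^7 mm⁴
I = 1.062×10^7 mm⁴ = 1.062×10^-5 m⁴
Effective length L_e = K·L = 1 × 6.15 = 6.150 m
P_cr = π²EI / L_e² = π² × 114×10⁹ × 1.062×10^-5 / 6.150² = 3.161×10^5 N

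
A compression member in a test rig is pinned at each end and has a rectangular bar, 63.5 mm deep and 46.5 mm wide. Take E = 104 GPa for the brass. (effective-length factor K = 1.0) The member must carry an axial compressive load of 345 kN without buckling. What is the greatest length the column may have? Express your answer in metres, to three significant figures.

L_max ≈ 1.26 m

Buckling occurs about the weak axis: I_min = h·b³/12 with b = 46.5 mm (the shorter side).
I_min = 63.5×46.5³/12 = 5.320×10^5 mm⁴
I = 5.320×10^-7 m⁴
At the buckling limit P_cr = P = 3.450×10^5 N
From P_cr = π²EI/(K·L)²:  L = (1/K)·√(π²EI/P_cr) = (1/1)·√(π²×1.04×10^11×5.320×10^-7/3.450×10^5)
L = 1.26 m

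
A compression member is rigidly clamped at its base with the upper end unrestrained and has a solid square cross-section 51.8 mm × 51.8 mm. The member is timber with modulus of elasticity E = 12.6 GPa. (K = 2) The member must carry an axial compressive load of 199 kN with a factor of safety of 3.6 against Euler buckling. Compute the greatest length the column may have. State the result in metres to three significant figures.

I = a⁴/12 = 51.8⁴/12 = 6.000×10^5 mm⁴
I = 6.000×10^-7 m⁴
Required critical load P_cr = n·P = 3.6 × 199 = 716.4 kN = 7.164×10^5 N
From P_cr = π²EI/(K·L)²:  L = (1/K)·√(π²EI/P_cr) = (1/2)·√(π²×1.26×10^10×6.000×10^-7/7.164×10^5)
L = 0.161 m

L_max ≈ 0.161 m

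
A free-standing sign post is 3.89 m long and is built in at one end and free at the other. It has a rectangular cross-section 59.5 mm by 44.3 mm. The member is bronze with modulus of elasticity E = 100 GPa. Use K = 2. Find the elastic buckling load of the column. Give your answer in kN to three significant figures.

P_cr ≈ 7.03 kN

Buckling occurs about the weak axis: I_min = h·b³/12 with b = 44.3 mm (the shorter side).
I_min = 59.5×44.3³/12 = 4.311×10^5 mm⁴
I = 4.311×10^5 mm⁴ = 4.311×10^-7 m⁴
Effective length L_e = K·L = 2 × 3.89 = 7.780 m
P_cr = π²EI / L_e² = π² × 100×10⁹ × 4.311×10^-7 / 7.780² = 7.029×10^3 N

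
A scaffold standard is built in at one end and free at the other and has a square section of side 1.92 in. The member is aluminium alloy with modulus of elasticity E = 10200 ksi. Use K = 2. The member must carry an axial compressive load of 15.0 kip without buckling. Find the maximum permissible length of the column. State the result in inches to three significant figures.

I = a⁴/12 = 1.92⁴/12 = 1.132 in⁴
At the buckling limit P_cr = P = 1.500×10^4 lb
From P_cr = π²EI/(K·L)²:  L = (1/K)·√(π²EI/P_cr) = (1/2)·√(π²×1.02×10^7×1.132/1.500×10^4)
L = 43.6 in

L_max ≈ 43.6 in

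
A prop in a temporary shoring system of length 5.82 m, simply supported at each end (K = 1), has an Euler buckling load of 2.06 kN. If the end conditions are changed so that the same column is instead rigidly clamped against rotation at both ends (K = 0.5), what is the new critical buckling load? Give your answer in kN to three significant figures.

P_cr ∝ 1/K², so P_cr,new = P_cr,old × (K_old/K_new)² = 2.06 × (1/0.5)²
= 2.06 × 4.000 = 8.24 kN

P_cr ≈ 8.24 kN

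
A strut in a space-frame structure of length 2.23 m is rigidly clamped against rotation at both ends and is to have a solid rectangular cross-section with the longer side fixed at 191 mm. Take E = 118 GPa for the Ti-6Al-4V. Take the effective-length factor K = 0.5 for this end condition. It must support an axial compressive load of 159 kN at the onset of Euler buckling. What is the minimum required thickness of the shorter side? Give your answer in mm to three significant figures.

b ≈ 22.0 mm

L_e = K·L = 0.5 × 2.23 = 1.115 m
Required I = P_cr·L_e²/(π²E) = 1.590×10^5 × 1.115² / (π² × 1.18×10^11) = 1.697×10^-7 m⁴
I_req = 1.697×10^5 mm⁴
Rectangle, weak axis: I_min = h·b³/12 with h = 191 mm fixed  ⇒  b = (12I/h)^(1/3) = 22.0 mm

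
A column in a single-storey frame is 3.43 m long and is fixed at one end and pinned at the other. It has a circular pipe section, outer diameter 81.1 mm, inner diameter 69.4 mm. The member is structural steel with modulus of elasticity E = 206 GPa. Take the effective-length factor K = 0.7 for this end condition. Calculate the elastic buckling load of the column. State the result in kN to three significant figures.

d_o = 81.1 mm, d_i = 69.4 mm
I = π(d_o⁴ − d_i⁴)/64 = π(81.1⁴ − 69.40⁴)/64 = 9.848×10^5 mm⁴
I = 9.848×10^5 mm⁴ = 9.848×10^-7 m⁴
Effective length L_e = K·L = 0.7 × 3.43 = 2.401 m
P_cr = π²EI / L_e² = π² × 206×10⁹ × 9.848×10^-7 / 2.401² = 3.473×10^5 N

P_cr ≈ 347 kN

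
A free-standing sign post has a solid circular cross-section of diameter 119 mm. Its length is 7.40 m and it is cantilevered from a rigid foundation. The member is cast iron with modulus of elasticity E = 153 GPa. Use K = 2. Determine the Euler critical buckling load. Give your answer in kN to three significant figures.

I = πd⁴/64 = π×119⁴/64 = 9.844×10^6 mm⁴
I = 9.844×10^6 mm⁴ = 9.844×10^-6 m⁴
Effective length L_e = K·L = 2 × 7.40 = 14.80 m
P_cr = π²EI / L_e² = π² × 153×10⁹ × 9.844×10^-6 / 14.80² = 6.786×10^4 N

P_cr ≈ 67.9 kN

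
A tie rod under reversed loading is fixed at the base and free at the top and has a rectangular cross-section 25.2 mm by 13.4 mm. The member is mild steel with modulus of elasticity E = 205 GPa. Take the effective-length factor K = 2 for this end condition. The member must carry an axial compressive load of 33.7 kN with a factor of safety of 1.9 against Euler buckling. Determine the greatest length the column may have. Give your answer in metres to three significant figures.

Buckling occurs about the weak axis: I_min = h·b³/12 with b = 13.4 mm (the shorter side).
I_min = 25.2×13.4³/12 = 5.053×10^3 mm⁴
I = 5.053×10^-9 m⁴
Required critical load P_cr = n·P = 1.9 × 33.7 = 64.03 kN = 6.403×10^4 N
From P_cr = π²EI/(K·L)²:  L = (1/K)·√(π²EI/P_cr) = (1/2)·√(π²×2.05×10^11×5.053×10^-9/6.403×10^4)
L = 0.200 m

L_max ≈ 0.200 m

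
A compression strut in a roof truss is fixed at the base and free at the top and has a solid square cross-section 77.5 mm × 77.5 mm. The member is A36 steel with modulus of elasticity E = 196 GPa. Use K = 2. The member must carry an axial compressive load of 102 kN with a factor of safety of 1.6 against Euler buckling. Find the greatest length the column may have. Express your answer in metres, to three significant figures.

I = a⁴/12 = 77.5⁴/12 = 3.006×10^6 mm⁴
I = 3.006×10^-6 m⁴
Required critical load P_cr = n·P = 1.6 × 102 = 163.2 kN = 1.632×10^5 N
From P_cr = π²EI/(K·L)²:  L = (1/K)·√(π²EI/P_cr) = (1/2)·√(π²×1.96×10^11×3.006×10^-6/1.632×10^5)
L = 2.98 m

L_max ≈ 2.98 m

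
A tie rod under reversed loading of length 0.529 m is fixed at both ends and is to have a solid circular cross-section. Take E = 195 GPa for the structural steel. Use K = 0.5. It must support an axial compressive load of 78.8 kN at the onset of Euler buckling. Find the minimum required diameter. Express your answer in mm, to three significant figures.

L_e = K·L = 0.5 × 0.529 = 0.2645 m
Required I = P_cr·L_e²/(π²E) = 7.880×10^4 × 0.2645² / (π² × 1.95×10^11) = 2.864×10^-9 m⁴
I_req = 2.864×10^3 mm⁴
Solid circle: I = πd⁴/64  ⇒  d = (64I/π)^(1/4) = (64×2.864×10^3/π)^(1/4) = 15.5 mm

d ≈ 15.5 mm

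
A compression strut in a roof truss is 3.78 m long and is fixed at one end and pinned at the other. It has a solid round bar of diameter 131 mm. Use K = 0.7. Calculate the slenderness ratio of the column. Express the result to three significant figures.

For a solid circle r = d/4 = 131/4 = 32.75 mm
L_e = K·L = 0.7 × 3.78 m = 2.646 m = 2646.0 mm
λ = L_e / r_min = 2646.0 / 32.75 = 80.8

λ ≈ 80.8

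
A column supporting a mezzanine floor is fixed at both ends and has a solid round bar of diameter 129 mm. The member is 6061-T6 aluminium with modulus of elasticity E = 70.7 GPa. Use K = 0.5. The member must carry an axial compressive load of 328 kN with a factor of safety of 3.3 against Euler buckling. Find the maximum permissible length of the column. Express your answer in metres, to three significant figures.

L_max ≈ 5.92 m

I = πd⁴/64 = π×129⁴/64 = 1.359×10^7 mm⁴
I = 1.359×10^-5 m⁴
Required critical load P_cr = n·P = 3.3 × 328 = 1082 kN = 1.082×10^6 N
From P_cr = π²EI/(K·L)²:  L = (1/K)·√(π²EI/P_cr) = (1/0.5)·√(π²×7.07×10^10×1.359×10^-5/1.082×10^6)
L = 5.92 m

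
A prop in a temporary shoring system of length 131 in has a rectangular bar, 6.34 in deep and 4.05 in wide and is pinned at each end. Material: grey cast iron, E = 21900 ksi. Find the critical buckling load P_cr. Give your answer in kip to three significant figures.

P_cr ≈ 442 kip

Buckling occurs about the weak axis: I_min = h·b³/12 with b = 4.05 in (the shorter side).
I_min = 6.34×4.05³/12 = 35.10 in⁴
Effective length L_e = K·L = 1 × 131 = 131.0 in
P_cr = π²EI / L_e² = π² × 21900×10³ × 35.10 / 131.0² = 4.421×10^5 lb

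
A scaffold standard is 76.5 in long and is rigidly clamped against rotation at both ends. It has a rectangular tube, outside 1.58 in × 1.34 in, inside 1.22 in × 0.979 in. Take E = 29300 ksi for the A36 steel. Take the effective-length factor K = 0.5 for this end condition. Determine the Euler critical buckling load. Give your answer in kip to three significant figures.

P_cr ≈ 43.8 kip

Weak-axis I_min = (h_o·b_o³ − h_i·b_i³)/12 with b_o = 1.34, b_i = 0.9790 in (shorter outer/inner sides).
I_min = (1.58×1.34³ − 1.220×0.9790³)/12 = 0.2214 in⁴
Effective length L_e = K·L = 0.5 × 76.5 = 38.25 in
P_cr = π²EI / L_e² = π² × 29300×10³ × 0.2214 / 38.25² = 4.376×10^4 lb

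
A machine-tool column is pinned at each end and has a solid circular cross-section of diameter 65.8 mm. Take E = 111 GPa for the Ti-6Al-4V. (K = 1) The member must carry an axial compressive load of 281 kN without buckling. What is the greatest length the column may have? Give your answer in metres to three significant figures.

L_max ≈ 1.89 m

I = πd⁴/64 = π×65.8⁴/64 = 9.202×10^5 mm⁴
I = 9.202×10^-7 m⁴
At the buckling limit P_cr = P = 2.810×10^5 N
From P_cr = π²EI/(K·L)²:  L = (1/K)·√(π²EI/P_cr) = (1/1)·√(π²×1.11×10^11×9.202×10^-7/2.810×10^5)
L = 1.89 m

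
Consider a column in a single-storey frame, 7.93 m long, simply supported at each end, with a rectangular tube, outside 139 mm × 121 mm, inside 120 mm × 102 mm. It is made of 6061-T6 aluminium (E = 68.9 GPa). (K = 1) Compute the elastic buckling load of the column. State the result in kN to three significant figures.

Weak-axis I_min = (h_o·b_o³ − h_i·b_i³)/12 with b_o = 121, b_i = 102.0 mm (shorter outer/inner sides).
I_min = (139×121³ − 120.0×102.0³)/12 = 9.909×10^6 mm⁴
I = 9.909×10^6 mm⁴ = 9.909×10^-6 m⁴
Effective length L_e = K·L = 1 × 7.93 = 7.930 m
P_cr = π²EI / L_e² = π² × 68.9×10⁹ × 9.909×10^-6 / 7.930² = 1.071×10^5 N

P_cr ≈ 107 kN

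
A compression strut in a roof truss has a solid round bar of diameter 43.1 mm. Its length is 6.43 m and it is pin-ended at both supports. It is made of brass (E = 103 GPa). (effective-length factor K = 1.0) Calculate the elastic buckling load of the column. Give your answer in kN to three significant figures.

P_cr ≈ 4.16 kN

I = πd⁴/64 = π×43.1⁴/64 = 1.694×10^5 mm⁴
I = 1.694×10^5 mm⁴ = 1.694×10^-7 m⁴
Effective length L_e = K·L = 1 × 6.43 = 6.430 m
P_cr = π²EI / L_e² = π² × 103×10⁹ × 1.694×10^-7 / 6.430² = 4.165×10^3 N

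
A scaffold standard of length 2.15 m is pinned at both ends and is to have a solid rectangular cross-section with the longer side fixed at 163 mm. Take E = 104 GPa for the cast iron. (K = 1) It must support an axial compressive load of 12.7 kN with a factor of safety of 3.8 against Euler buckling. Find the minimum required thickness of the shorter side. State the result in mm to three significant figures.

b ≈ 25.2 mm

Required P_cr = n·P = 3.8 × 12.7 = 48.26 kN
L_e = K·L = 1 × 2.15 = 2.150 m
Required I = P_cr·L_e²/(π²E) = 4.826×10^4 × 2.150² / (π² × 1.04×10^11) = 2.173×10^-7 m⁴
I_req = 2.173×10^5 mm⁴
Rectangle, weak axis: I_min = h·b³/12 with h = 163 mm fixed  ⇒  b = (12I/h)^(1/3) = 25.2 mm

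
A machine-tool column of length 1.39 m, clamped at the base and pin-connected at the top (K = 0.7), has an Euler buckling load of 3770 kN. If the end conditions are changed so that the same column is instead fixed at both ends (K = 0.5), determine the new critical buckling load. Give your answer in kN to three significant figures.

P_cr ∝ 1/K², so P_cr,new = P_cr,old × (K_old/K_new)² = 3770 × (0.7/0.5)²
= 3770 × 1.960 = 7390 kN

P_cr ≈ 7390 kN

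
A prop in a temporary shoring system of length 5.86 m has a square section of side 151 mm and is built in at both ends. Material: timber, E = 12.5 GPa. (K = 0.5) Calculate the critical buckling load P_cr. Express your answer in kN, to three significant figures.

P_cr ≈ 623 kN

I = a⁴/12 = 151⁴/12 = 4.332×10^7 mm⁴
I = 4.332×10^7 mm⁴ = 4.332×10^-5 m⁴
Effective length L_e = K·L = 0.5 × 5.86 = 2.930 m
P_cr = π²EI / L_e² = π² × 12.5×10⁹ × 4.332×10^-5 / 2.930² = 6.226×10^5 N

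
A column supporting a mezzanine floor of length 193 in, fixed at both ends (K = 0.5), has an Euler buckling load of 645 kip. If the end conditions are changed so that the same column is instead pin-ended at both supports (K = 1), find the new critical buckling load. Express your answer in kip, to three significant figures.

P_cr ≈ 161 kip

P_cr ∝ 1/K², so P_cr,new = P_cr,old × (K_old/K_new)² = 645 × (0.5/1)²
= 645 × 0.2500 = 161 kip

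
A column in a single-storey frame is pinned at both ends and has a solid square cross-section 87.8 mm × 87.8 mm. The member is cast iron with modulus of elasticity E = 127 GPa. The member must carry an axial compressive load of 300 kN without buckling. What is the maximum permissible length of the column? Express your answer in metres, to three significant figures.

L_max ≈ 4.55 m

I = a⁴/12 = 87.8⁴/12 = 4.952×10^6 mm⁴
I = 4.952×10^-6 m⁴
At the buckling limit P_cr = P = 3.000×10^5 N
From P_cr = π²EI/(K·L)²:  L = (1/K)·√(π²EI/P_cr) = (1/1)·√(π²×1.27×10^11×4.952×10^-6/3.000×10^5)
L = 4.55 m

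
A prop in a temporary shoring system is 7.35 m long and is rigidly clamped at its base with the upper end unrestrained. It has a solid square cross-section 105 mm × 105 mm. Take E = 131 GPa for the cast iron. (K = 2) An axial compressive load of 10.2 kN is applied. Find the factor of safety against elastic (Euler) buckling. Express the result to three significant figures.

I = a⁴/12 = 105⁴/12 = 1.013×10^7 mm⁴
I = 1.013×10^7 mm⁴ = 1.013×10^-5 m⁴
Effective length L_e = K·L = 2 × 7.35 = 14.70 m
P_cr = π²EI / L_e² = π² × 131×10⁹ × 1.013×10^-5 / 14.70² = 6.061×10^4 N
Factor of safety n = P_cr / P = 60.606 / 10.2 = 5.94

n ≈ 5.94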